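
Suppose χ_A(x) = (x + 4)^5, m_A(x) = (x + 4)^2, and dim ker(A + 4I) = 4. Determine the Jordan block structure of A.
Jordan blocks: (-4, 2), (-4, 1), (-4, 1), (-4, 1)

λ = -4: algebraic multiplicity 5 (exponent in χ_A), largest block size 2 (exponent in m_A), 4 blocks (geometric multiplicity). These force block sizes [2, 1, 1, 1].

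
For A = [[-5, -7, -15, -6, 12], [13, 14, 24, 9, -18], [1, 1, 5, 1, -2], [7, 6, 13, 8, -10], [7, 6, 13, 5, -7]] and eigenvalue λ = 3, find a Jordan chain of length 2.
v_1 = [[-10, 10, 3, 6, 6]]^T, v_2 = [[1, -2, 0, -1, -1]]^T

We seek v_1 ∈ ker((A - 3I)^2) \ ker(A - 3I), then set v_{i+1} = (A - 3I) v_i.

One such chain is v_1 = [[-10, 10, 3, 6, 6]]^T, v_2 = [[1, -2, 0, -1, -1]]^T. Check: (A - 3I) v_2 = [[0, 0, 0, 0, 0]]^T = 0.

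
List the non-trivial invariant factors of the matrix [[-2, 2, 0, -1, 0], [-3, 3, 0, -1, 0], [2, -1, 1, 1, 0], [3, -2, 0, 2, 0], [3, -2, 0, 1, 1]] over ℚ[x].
x - 1, (x - 1)^2, (x - 1)^2

The Jordan structure of A has elementary divisors (x - 1)^2, (x - 1)^2, (x - 1). Arranging the block sizes at each eigenvalue in decreasing order and taking row products gives the invariant factors.

Invariant factors (smallest first, each dividing the next): x - 1, (x - 1)^2, (x - 1)^2.

Check: the last factor (x - 1)^2 is the minimal polynomial, and the product (x - 1)^5 is the characteristic polynomial.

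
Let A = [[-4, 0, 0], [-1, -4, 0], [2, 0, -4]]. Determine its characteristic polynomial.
χ_A(x) = (x + 4)^3

xI - A = [[x + 4, 0, 0], [1, x + 4, 0], [-2, 0, x + 4]].

Expanding det(xI - A) along the first row:
det(xI - A) = + (x + 4)·det([[x + 4, 0], [0, x + 4]]) - (0)·det([[1, 0], [-2, x + 4]]) + (0)·det([[1, x + 4], [-2, 0]]).

Evaluating gives χ_A(x) = x^3 + 12x^2 + 48x + 64 = (x + 4)^3.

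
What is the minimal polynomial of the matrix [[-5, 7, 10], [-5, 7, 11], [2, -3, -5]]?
The characteristic polynomial factors as (x + 1)^3. The minimal polynomial is ∏(x - λ)^{k_λ} where k_λ is the size of the largest Jordan block at λ.

For λ = -1: rank(A + I) = 2, and the largest Jordan block has size 3 (the smallest k with rank((A + I)^k) = rank((A + I)^(k+1))).

So m_A(x) = (x + 1)^3.

m_A(x) = (x + 1)^3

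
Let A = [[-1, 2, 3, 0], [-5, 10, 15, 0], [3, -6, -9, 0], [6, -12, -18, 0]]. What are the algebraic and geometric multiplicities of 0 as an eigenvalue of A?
algebraic multiplicity 4, geometric multiplicity 3

The characteristic polynomial is x^4, so the factor x appears with exponent 4: the algebraic multiplicity is 4.

rank(A) = 1, so the eigenspace has dimension 4 - 1 = 3: the geometric multiplicity is 3.

Since 3 < 4, A is not diagonalizable.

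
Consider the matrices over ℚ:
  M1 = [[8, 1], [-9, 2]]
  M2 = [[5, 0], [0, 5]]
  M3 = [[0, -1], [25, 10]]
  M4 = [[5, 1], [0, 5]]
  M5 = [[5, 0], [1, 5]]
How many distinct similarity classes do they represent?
2 classes: {M1, M3, M4, M5}, {M2}

Characteristic polynomials: χ_{M1} = (x - 5)^2, χ_{M2} = (x - 5)^2, χ_{M3} = (x - 5)^2, χ_{M4} = (x - 5)^2, χ_{M5} = (x - 5)^2.

{M1, M3, M4, M5}: invariant factors (x - 5)^2.

{M2}: invariant factors x - 5, x - 5.

Matrices are similar if and only if their invariant-factor lists agree; the partition into similarity classes is {M1, M3, M4, M5}, {M2}.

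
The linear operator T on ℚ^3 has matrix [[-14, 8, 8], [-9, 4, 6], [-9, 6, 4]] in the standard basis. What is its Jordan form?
J = [[-2, 1, 0], [0, -2, 0], [0, 0, -2]]

The characteristic polynomial is det(xI - A) = (x + 2)^3, so the eigenvalues are -2 (algebraic multiplicity 3).

For λ = -2: rank(A + 2I) = 1, rank((A + 2I)^2) = 0. The eigenspace has dimension 3 - 1 = 2, so there are 2 Jordan blocks; the rank sequence gives block sizes [2, 1].

Assembling the blocks gives the Jordan form J above.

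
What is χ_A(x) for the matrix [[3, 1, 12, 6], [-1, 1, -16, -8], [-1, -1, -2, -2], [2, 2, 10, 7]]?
χ_A(x) = (x - 3)(x - 2)^3

xI - A = [[x - 3, -1, -12, -6], [1, x - 1, 16, 8], [1, 1, x + 2, 2], [-2, -2, -10, x - 7]].

Expanding det(xI - A) along the first row:
det(xI - A) = + (x - 3)·det([[x - 1, 16, 8], [1, x + 2, 2], [-2, -10, x - 7]]) - (-1)·det([[1, 16, 8], [1, x + 2, 2], [-2, -10, x - 7]]) + (-12)·det([[1, x - 1, 8], [1, 1, 2], [-2, -2, x - 7]]) - (-6)·det([[1, x - 1, 16], [1, 1, x + 2], [-2, -2, -10]]).

Evaluating gives χ_A(x) = x^4 - 9x^3 + 30x^2 - 44x + 24 = (x - 3)(x - 2)^3.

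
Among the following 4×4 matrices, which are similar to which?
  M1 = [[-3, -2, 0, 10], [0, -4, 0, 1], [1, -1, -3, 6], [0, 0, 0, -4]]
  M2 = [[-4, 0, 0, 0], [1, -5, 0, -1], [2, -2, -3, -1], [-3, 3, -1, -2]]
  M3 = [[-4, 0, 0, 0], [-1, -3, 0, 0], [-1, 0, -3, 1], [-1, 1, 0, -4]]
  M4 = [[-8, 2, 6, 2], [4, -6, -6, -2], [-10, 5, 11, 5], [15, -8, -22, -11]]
Characteristic polynomials: χ_{M1} = (x + 3)^2(x + 4)^2, χ_{M2} = (x + 3)^2(x + 4)^2, χ_{M3} = (x + 3)^2(x + 4)^2, χ_{M4} = (x + 3)^2(x + 4)^2.

{M1}: invariant factors (x + 3)^2(x + 4)^2.

{M2, M3, M4}: invariant factors x + 4, (x + 3)^2(x + 4).

Matrices are similar if and only if their invariant-factor lists agree; the partition into similarity classes is {M1}, {M2, M3, M4}.

2 classes: {M1}, {M2, M3, M4}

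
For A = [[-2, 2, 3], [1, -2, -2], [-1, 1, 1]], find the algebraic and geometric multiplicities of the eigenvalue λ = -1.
The characteristic polynomial is (x + 1)^3, so the factor x + 1 appears with exponent 3: the algebraic multiplicity is 3.

rank(A + I) = 2, so the eigenspace has dimension 3 - 2 = 1: the geometric multiplicity is 1.

Since 1 < 3, A is not diagonalizable.

algebraic multiplicity 3, geometric multiplicity 1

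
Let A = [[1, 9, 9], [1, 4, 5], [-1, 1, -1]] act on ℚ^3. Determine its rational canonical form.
R = [[0, 0, 0], [1, 0, 6], [0, 1, 4]]

The invariant factors of A (the non-unit diagonal entries of the Smith normal form of xI - A over ℚ[x]) are x(x^2 - 4x - 6), each dividing the next. The characteristic polynomial is their product, x(x^2 - 4x - 6).

The rational canonical form is the block-diagonal matrix of companion matrices C(f_i):
R = [[0, 0, 0], [1, 0, 6], [0, 1, 4]].

Note the characteristic polynomial does not split into linear factors over ℚ, so A has no Jordan form over ℚ; the rational canonical form exists over any field.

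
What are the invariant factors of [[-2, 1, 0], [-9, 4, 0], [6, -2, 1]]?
The Jordan structure of A has elementary divisors (x - 1)^2, (x - 1). Arranging the block sizes at each eigenvalue in decreasing order and taking row products gives the invariant factors.

Invariant factors (smallest first, each dividing the next): x - 1, (x - 1)^2.

Check: the last factor (x - 1)^2 is the minimal polynomial, and the product (x - 1)^3 is the characteristic polynomial.

x - 1, (x - 1)^2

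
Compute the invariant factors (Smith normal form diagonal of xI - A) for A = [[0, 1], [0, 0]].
x^2

The Jordan structure of A has elementary divisors x^2. Arranging the block sizes at each eigenvalue in decreasing order and taking row products gives the invariant factors.

Invariant factors (smallest first, each dividing the next): x^2.

Check: the last factor x^2 is the minimal polynomial, and the product x^2 is the characteristic polynomial.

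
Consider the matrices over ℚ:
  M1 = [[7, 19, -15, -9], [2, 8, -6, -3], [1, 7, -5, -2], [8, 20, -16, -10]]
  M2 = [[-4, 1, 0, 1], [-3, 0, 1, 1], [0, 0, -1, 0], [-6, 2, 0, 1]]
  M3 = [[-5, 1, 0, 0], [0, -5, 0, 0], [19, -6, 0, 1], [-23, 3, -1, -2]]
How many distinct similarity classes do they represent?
Characteristic polynomials: χ_{M1} = x^4, χ_{M2} = (x + 1)^4, χ_{M3} = (x + 1)^2(x + 5)^2.

{M1}: invariant factors x^2, x^2.

{M2}: invariant factors x + 1, (x + 1)^3.

{M3}: invariant factors (x + 1)^2(x + 5)^2.

Matrices are similar if and only if their invariant-factor lists agree; the partition into similarity classes is {M1}, {M2}, {M3}.

3 classes: {M1}, {M2}, {M3}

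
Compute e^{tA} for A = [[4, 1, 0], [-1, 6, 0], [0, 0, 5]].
e^{tA} = [[(1 - t)*e^{5*t}, t*e^{5*t}, 0], [-t*e^{5*t}, (t + 1)*e^{5*t}, 0], [0, 0, e^{5*t}]]

A has Jordan form J = [[5, 1, 0], [0, 5, 0], [0, 0, 5]] with A = PJP^{-1}, so e^{tA} = P e^{tJ} P^{-1}.

For a Jordan block J_k(λ), e^{tJ_k(λ)} = e^{λt} · (I + tN + t^2 N^2/2! + ... + t^{k-1} N^{k-1}/(k-1)!) where N is the nilpotent superdiagonal part.

Assembling the blocks and conjugating back gives the entries of e^{tA} as shown above.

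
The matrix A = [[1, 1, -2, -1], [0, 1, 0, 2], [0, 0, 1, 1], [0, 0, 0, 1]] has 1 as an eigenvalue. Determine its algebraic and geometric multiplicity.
The characteristic polynomial is (x - 1)^4, so the factor x - 1 appears with exponent 4: the algebraic multiplicity is 4.

rank(A - I) = 2, so the eigenspace has dimension 4 - 2 = 2: the geometric multiplicity is 2.

Since 2 < 4, A is not diagonalizable.

algebraic multiplicity 4, geometric multiplicity 2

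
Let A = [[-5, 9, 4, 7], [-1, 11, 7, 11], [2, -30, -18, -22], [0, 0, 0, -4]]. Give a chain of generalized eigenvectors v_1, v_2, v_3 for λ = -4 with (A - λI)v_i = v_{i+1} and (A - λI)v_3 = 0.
v_1 = [[0, -3, 5, 1]]^T, v_2 = [[0, 1, -2, 0]]^T, v_3 = [[1, 1, -2, 0]]^T

We seek v_1 ∈ ker((A + 4I)^3) \ ker((A + 4I)^2), then set v_{i+1} = (A + 4I) v_i.

One such chain is v_1 = [[0, -3, 5, 1]]^T, v_2 = [[0, 1, -2, 0]]^T, v_3 = [[1, 1, -2, 0]]^T. Check: (A + 4I) v_3 = [[0, 0, 0, 0]]^T = 0.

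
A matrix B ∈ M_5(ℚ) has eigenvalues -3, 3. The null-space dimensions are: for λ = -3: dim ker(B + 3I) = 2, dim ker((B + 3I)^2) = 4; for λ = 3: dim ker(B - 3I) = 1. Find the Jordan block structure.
Jordan blocks: (-3, 2), (-3, 2), (3, 1)

λ = -3: successive nullity increments [2, 2] count blocks of size ≥ k; block sizes are [2, 2].
λ = 3: successive nullity increments [1] count blocks of size ≥ k; block sizes are [1].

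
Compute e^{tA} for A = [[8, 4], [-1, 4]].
e^{tA} = [[(2*t + 1)*e^{6*t}, 4*t*e^{6*t}], [-t*e^{6*t}, (1 - 2*t)*e^{6*t}]]

A has Jordan form J = [[6, 1], [0, 6]] with A = PJP^{-1}, so e^{tA} = P e^{tJ} P^{-1}.

For a Jordan block J_k(λ), e^{tJ_k(λ)} = e^{λt} · (I + tN + t^2 N^2/2! + ... + t^{k-1} N^{k-1}/(k-1)!) where N is the nilpotent superdiagonal part.

Assembling the blocks and conjugating back gives the entries of e^{tA} as shown above.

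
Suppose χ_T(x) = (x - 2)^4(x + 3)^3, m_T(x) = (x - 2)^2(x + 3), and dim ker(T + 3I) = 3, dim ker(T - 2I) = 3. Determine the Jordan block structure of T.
Jordan blocks: (-3, 1), (-3, 1), (-3, 1), (2, 2), (2, 1), (2, 1)

λ = -3: algebraic multiplicity 3 (exponent in χ_T), largest block size 1 (exponent in m_T), 3 blocks (geometric multiplicity). These force block sizes [1, 1, 1].
λ = 2: algebraic multiplicity 4 (exponent in χ_T), largest block size 2 (exponent in m_T), 3 blocks (geometric multiplicity). These force block sizes [2, 1, 1].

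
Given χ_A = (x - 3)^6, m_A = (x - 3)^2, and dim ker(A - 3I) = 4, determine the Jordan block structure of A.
Jordan blocks: (3, 2), (3, 2), (3, 1), (3, 1)

λ = 3: algebraic multiplicity 6 (exponent in χ_A), largest block size 2 (exponent in m_A), 4 blocks (geometric multiplicity). These force block sizes [2, 2, 1, 1].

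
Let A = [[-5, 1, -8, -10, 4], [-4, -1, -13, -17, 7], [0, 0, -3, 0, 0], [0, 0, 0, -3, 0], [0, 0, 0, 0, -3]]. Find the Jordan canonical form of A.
J = [[-3, 1, 0, 0, 0], [0, -3, 1, 0, 0], [0, 0, -3, 0, 0], [0, 0, 0, -3, 0], [0, 0, 0, 0, -3]]

The characteristic polynomial is det(xI - A) = (x + 3)^5, so the eigenvalues are -3 (algebraic multiplicity 5).

For λ = -3: rank(A + 3I) = 2, rank((A + 3I)^2) = 1, rank((A + 3I)^3) = 0. The eigenspace has dimension 5 - 2 = 3, so there are 3 Jordan blocks; the rank sequence gives block sizes [3, 1, 1].

Assembling the blocks gives the Jordan form J above.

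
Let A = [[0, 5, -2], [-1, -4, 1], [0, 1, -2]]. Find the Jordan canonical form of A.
J = [[-2, 1, 0], [0, -2, 1], [0, 0, -2]]

The characteristic polynomial is det(xI - A) = (x + 2)^3, so the eigenvalues are -2 (algebraic multiplicity 3).

For λ = -2: rank(A + 2I) = 2, rank((A + 2I)^2) = 1, rank((A + 2I)^3) = 0. The eigenspace has dimension 3 - 2 = 1, so there is 1 Jordan block; the rank sequence gives block sizes [3].

Assembling the blocks gives the Jordan form J above.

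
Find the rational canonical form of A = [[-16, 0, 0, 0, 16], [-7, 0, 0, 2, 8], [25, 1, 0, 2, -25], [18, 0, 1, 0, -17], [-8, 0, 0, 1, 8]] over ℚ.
The invariant factors of A (the non-unit diagonal entries of the Smith normal form of xI - A over ℚ[x]) are (x + 4)^2(x^3 - x - 1), each dividing the next. The characteristic polynomial is their product, (x + 4)^2(x^3 - x - 1).

The rational canonical form is the block-diagonal matrix of companion matrices C(f_i):
R = [[0, 0, 0, 0, 16], [1, 0, 0, 0, 24], [0, 1, 0, 0, 9], [0, 0, 1, 0, -15], [0, 0, 0, 1, -8]].

Note the characteristic polynomial does not split into linear factors over ℚ, so A has no Jordan form over ℚ; the rational canonical form exists over any field.

R = [[0, 0, 0, 0, 16], [1, 0, 0, 0, 24], [0, 1, 0, 0, 9], [0, 0, 1, 0, -15], [0, 0, 0, 1, -8]]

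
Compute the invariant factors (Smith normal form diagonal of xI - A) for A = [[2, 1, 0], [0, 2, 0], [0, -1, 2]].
x - 2, (x - 2)^2

The Jordan structure of A has elementary divisors (x - 2)^2, (x - 2). Arranging the block sizes at each eigenvalue in decreasing order and taking row products gives the invariant factors.

Invariant factors (smallest first, each dividing the next): x - 2, (x - 2)^2.

Check: the last factor (x - 2)^2 is the minimal polynomial, and the product (x - 2)^3 is the characteristic polynomial.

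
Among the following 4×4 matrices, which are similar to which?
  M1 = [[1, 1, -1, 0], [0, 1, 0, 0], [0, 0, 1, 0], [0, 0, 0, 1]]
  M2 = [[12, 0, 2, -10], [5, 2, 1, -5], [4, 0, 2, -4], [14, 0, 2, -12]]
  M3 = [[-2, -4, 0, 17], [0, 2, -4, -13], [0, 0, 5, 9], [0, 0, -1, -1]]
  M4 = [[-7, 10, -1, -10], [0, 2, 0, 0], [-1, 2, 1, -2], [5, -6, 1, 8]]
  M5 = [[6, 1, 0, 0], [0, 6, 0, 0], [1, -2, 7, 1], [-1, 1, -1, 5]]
4 classes: {M1}, {M2, M4}, {M3}, {M5}

Characteristic polynomials: χ_{M1} = (x - 1)^4, χ_{M2} = (x - 2)^3(x + 2), χ_{M3} = (x - 2)^3(x + 2), χ_{M4} = (x - 2)^3(x + 2), χ_{M5} = (x - 6)^4.

{M1}: invariant factors x - 1, x - 1, (x - 1)^2.

{M2, M4}: invariant factors x - 2, (x - 2)^2(x + 2).

{M3}: invariant factors (x - 2)^3(x + 2).

{M5}: invariant factors (x - 6)^2, (x - 6)^2.

Matrices are similar if and only if their invariant-factor lists agree; the partition into similarity classes is {M1}, {M2, M4}, {M3}, {M5}.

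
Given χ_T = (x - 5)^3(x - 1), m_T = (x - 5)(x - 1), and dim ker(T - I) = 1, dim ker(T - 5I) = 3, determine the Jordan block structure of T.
Jordan blocks: (1, 1), (5, 1), (5, 1), (5, 1)

λ = 1: algebraic multiplicity 1 (exponent in χ_T), largest block size 1 (exponent in m_T), 1 block (geometric multiplicity). This forces block sizes [1].
λ = 5: algebraic multiplicity 3 (exponent in χ_T), largest block size 1 (exponent in m_T), 3 blocks (geometric multiplicity). These force block sizes [1, 1, 1].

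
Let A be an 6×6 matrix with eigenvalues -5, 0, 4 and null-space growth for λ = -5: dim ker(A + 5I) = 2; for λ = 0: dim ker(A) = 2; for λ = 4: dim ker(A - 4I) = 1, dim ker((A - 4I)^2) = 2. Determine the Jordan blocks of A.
λ = -5: successive nullity increments [2] count blocks of size ≥ k; block sizes are [1, 1].
λ = 0: successive nullity increments [2] count blocks of size ≥ k; block sizes are [1, 1].
λ = 4: successive nullity increments [1, 1] count blocks of size ≥ k; block sizes are [2].

Jordan blocks: (-5, 1), (-5, 1), (0, 1), (0, 1), (4, 2)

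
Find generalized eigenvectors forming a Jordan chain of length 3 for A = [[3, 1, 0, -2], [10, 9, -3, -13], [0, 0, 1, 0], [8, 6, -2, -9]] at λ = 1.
We seek v_1 ∈ ker((A - I)^3) \ ker((A - I)^2), then set v_{i+1} = (A - I) v_i.

One such chain is v_1 = [[0, 0, 1, 0]]^T, v_2 = [[0, -3, 0, -2]]^T, v_3 = [[1, 2, 0, 2]]^T. Check: (A - I) v_3 = [[0, 0, 0, 0]]^T = 0.

v_1 = [[0, 0, 1, 0]]^T, v_2 = [[0, -3, 0, -2]]^T, v_3 = [[1, 2, 0, 2]]^T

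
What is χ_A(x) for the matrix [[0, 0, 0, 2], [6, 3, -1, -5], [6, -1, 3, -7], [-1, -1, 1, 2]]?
xI - A = [[x, 0, 0, -2], [-6, x - 3, 1, 5], [-6, 1, x - 3, 7], [1, 1, -1, x - 2]].

Expanding det(xI - A) along the first row:
det(xI - A) = + (x)·det([[x - 3, 1, 5], [1, x - 3, 7], [1, -1, x - 2]]) - (0)·det([[-6, 1, 5], [-6, x - 3, 7], [1, -1, x - 2]]) + (0)·det([[-6, x - 3, 5], [-6, 1, 7], [1, 1, x - 2]]) - (-2)·det([[-6, x - 3, 1], [-6, 1, x - 3], [1, 1, -1]]).

Evaluating gives χ_A(x) = x^4 - 8x^3 + 24x^2 - 32x + 16 = (x - 2)^4.

χ_A(x) = (x - 2)^4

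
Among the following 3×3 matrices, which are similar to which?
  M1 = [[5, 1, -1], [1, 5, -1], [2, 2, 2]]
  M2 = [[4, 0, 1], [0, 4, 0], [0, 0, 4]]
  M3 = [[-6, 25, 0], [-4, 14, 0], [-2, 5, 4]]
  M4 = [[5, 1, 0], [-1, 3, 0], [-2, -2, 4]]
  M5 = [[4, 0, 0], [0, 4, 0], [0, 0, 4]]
Characteristic polynomials: χ_{M1} = (x - 4)^3, χ_{M2} = (x - 4)^3, χ_{M3} = (x - 4)^3, χ_{M4} = (x - 4)^3, χ_{M5} = (x - 4)^3.

{M1, M2, M3, M4}: invariant factors x - 4, (x - 4)^2.

{M5}: invariant factors x - 4, x - 4, x - 4.

Matrices are similar if and only if their invariant-factor lists agree; the partition into similarity classes is {M1, M2, M3, M4}, {M5}.

2 classes: {M1, M2, M3, M4}, {M5}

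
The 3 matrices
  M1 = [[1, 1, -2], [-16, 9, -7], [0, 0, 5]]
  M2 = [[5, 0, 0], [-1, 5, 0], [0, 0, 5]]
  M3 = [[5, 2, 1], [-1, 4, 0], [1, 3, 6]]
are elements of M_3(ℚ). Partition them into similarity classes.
2 classes: {M1, M3}, {M2}

Characteristic polynomials: χ_{M1} = (x - 5)^3, χ_{M2} = (x - 5)^3, χ_{M3} = (x - 5)^3.

{M1, M3}: invariant factors (x - 5)^3.

{M2}: invariant factors x - 5, (x - 5)^2.

Matrices are similar if and only if their invariant-factor lists agree; the partition into similarity classes is {M1, M3}, {M2}.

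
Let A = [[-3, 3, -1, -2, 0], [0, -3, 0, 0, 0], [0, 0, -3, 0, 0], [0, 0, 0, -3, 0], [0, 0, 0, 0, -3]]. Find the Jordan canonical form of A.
J = [[-3, 1, 0, 0, 0], [0, -3, 0, 0, 0], [0, 0, -3, 0, 0], [0, 0, 0, -3, 0], [0, 0, 0, 0, -3]]

The characteristic polynomial is det(xI - A) = (x + 3)^5, so the eigenvalues are -3 (algebraic multiplicity 5).

For λ = -3: rank(A + 3I) = 1, rank((A + 3I)^2) = 0. The eigenspace has dimension 5 - 1 = 4, so there are 4 Jordan blocks; the rank sequence gives block sizes [2, 1, 1, 1].

Assembling the blocks gives the Jordan form J above.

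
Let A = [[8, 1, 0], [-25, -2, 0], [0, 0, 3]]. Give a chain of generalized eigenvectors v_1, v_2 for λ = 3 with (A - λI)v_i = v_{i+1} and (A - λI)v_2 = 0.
v_1 = [[2, -9, 0]]^T, v_2 = [[1, -5, 0]]^T

We seek v_1 ∈ ker((A - 3I)^2) \ ker(A - 3I), then set v_{i+1} = (A - 3I) v_i.

One such chain is v_1 = [[2, -9, 0]]^T, v_2 = [[1, -5, 0]]^T. Check: (A - 3I) v_2 = [[0, 0, 0]]^T = 0.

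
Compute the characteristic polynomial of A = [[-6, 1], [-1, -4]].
χ_A(x) = (x + 5)^2

xI - A = [[x + 6, -1], [1, x + 4]].

Expanding det(xI - A) along the first row:
det(xI - A) = + (x + 6)·det([[x + 4]]) - (-1)·det([[1]]).

Evaluating gives χ_A(x) = x^2 + 10x + 25 = (x + 5)^2.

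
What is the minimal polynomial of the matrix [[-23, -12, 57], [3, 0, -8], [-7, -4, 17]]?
The characteristic polynomial factors as (x + 2)^3. The minimal polynomial is ∏(x - λ)^{k_λ} where k_λ is the size of the largest Jordan block at λ.

For λ = -2: rank(A + 2I) = 2, and the largest Jordan block has size 3 (the smallest k with rank((A + 2I)^k) = rank((A + 2I)^(k+1))).

So m_A(x) = (x + 2)^3.

m_A(x) = (x + 2)^3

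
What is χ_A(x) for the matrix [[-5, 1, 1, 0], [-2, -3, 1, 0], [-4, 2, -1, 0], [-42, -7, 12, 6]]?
χ_A(x) = (x - 6)(x + 3)^3

xI - A = [[x + 5, -1, -1, 0], [2, x + 3, -1, 0], [4, -2, x + 1, 0], [42, 7, -12, x - 6]].

Expanding det(xI - A) along the first row:
det(xI - A) = + (x + 5)·det([[x + 3, -1, 0], [-2, x + 1, 0], [7, -12, x - 6]]) - (-1)·det([[2, -1, 0], [4, x + 1, 0], [42, -12, x - 6]]) + (-1)·det([[2, x + 3, 0], [4, -2, 0], [42, 7, x - 6]]) - (0)·det([[2, x + 3, -1], [4, -2, x + 1], [42, 7, -12]]).

Evaluating gives χ_A(x) = x^4 + 3x^3 - 27x^2 - 135x - 162 = (x - 6)(x + 3)^3.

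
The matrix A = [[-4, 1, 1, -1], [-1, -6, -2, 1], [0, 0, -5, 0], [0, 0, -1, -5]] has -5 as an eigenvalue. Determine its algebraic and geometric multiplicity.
algebraic multiplicity 4, geometric multiplicity 2

The characteristic polynomial is (x + 5)^4, so the factor x + 5 appears with exponent 4: the algebraic multiplicity is 4.

rank(A + 5I) = 2, so the eigenspace has dimension 4 - 2 = 2: the geometric multiplicity is 2.

Since 2 < 4, A is not diagonalizable.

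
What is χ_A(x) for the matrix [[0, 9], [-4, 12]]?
χ_A(x) = (x - 6)^2

xI - A = [[x, -9], [4, x - 12]].

Expanding det(xI - A) along the first row:
det(xI - A) = + (x)·det([[x - 12]]) - (-9)·det([[4]]).

Evaluating gives χ_A(x) = x^2 - 12x + 36 = (x - 6)^2.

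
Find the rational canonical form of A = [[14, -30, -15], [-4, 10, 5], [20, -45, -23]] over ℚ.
The invariant factors of A (the non-unit diagonal entries of the Smith normal form of xI - A over ℚ[x]) are (x - 2)(x^2 + x - 5), each dividing the next. The characteristic polynomial is their product, (x - 2)(x^2 + x - 5).

The rational canonical form is the block-diagonal matrix of companion matrices C(f_i):
R = [[0, 0, -10], [1, 0, 7], [0, 1, 1]].

Note the characteristic polynomial does not split into linear factors over ℚ, so A has no Jordan form over ℚ; the rational canonical form exists over any field.

R = [[0, 0, -10], [1, 0, 7], [0, 1, 1]]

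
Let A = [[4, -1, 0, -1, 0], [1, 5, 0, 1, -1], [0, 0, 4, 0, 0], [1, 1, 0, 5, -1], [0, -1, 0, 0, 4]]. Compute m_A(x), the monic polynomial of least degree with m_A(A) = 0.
The characteristic polynomial factors as (x - 5)^2(x - 4)^3. The minimal polynomial is ∏(x - λ)^{k_λ} where k_λ is the size of the largest Jordan block at λ.

For λ = 4: rank(A - 4I) = 3, and the largest Jordan block has size 2 (the smallest k with rank((A - 4I)^k) = rank((A - 4I)^(k+1))).
For λ = 5: rank(A - 5I) = 4, and the largest Jordan block has size 2 (the smallest k with rank((A - 5I)^k) = rank((A - 5I)^(k+1))).

So m_A(x) = (x - 5)^2(x - 4)^2.

m_A(x) = (x - 5)^2(x - 4)^2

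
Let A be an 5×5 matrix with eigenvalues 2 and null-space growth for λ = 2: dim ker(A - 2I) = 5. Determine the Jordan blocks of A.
Jordan blocks: (2, 1), (2, 1), (2, 1), (2, 1), (2, 1)

λ = 2: successive nullity increments [5] count blocks of size ≥ k; block sizes are [1, 1, 1, 1, 1].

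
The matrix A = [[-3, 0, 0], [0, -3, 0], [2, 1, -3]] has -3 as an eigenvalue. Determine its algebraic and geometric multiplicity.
algebraic multiplicity 3, geometric multiplicity 2

The characteristic polynomial is (x + 3)^3, so the factor x + 3 appears with exponent 3: the algebraic multiplicity is 3.

rank(A + 3I) = 1, so the eigenspace has dimension 3 - 1 = 2: the geometric multiplicity is 2.

Since 2 < 3, A is not diagonalizable.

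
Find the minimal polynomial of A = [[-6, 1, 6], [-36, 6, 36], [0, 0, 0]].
The characteristic polynomial factors as x^3. The minimal polynomial is ∏(x - λ)^{k_λ} where k_λ is the size of the largest Jordan block at λ.

For λ = 0: rank(A) = 1, and the largest Jordan block has size 2 (the smallest k with rank(A^k) = rank(A^(k+1))).

So m_A(x) = x^2.

m_A(x) = x^2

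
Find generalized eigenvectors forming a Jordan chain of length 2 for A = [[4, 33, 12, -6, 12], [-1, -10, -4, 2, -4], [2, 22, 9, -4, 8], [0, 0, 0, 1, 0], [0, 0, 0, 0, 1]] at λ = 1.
v_1 = [[-2, 1, -2, 0, 0]]^T, v_2 = [[3, -1, 2, 0, 0]]^T

We seek v_1 ∈ ker((A - I)^2) \ ker(A - I), then set v_{i+1} = (A - I) v_i.

One such chain is v_1 = [[-2, 1, -2, 0, 0]]^T, v_2 = [[3, -1, 2, 0, 0]]^T. Check: (A - I) v_2 = [[0, 0, 0, 0, 0]]^T = 0.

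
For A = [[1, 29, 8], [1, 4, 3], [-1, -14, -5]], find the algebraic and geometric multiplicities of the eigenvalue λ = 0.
The characteristic polynomial is x^3, so the factor x appears with exponent 3: the algebraic multiplicity is 3.

rank(A) = 2, so the eigenspace has dimension 3 - 2 = 1: the geometric multiplicity is 1.

Since 1 < 3, A is not diagonalizable.

algebraic multiplicity 3, geometric multiplicity 1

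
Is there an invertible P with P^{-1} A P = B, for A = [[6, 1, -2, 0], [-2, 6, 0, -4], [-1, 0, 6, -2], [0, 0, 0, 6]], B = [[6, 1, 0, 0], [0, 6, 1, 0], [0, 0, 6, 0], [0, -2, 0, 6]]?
Yes.

Two matrices over a field are similar if and only if they have the same invariant factors.

Both A and B have characteristic polynomial (x - 6)^4 and minimal polynomial (x - 6)^3. Computing further, both have invariant factors x - 6, (x - 6)^3. Hence A and B are similar.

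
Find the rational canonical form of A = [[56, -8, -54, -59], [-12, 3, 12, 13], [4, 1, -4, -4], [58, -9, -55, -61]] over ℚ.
R = [[0, 0, 0, -4], [1, 0, 0, 15], [0, 1, 0, -4], [0, 0, 1, -6]]

The invariant factors of A (the non-unit diagonal entries of the Smith normal form of xI - A over ℚ[x]) are (x - 1)(x + 4)(x^2 + 3x - 1), each dividing the next. The characteristic polynomial is their product, (x - 1)(x + 4)(x^2 + 3x - 1).

The rational canonical form is the block-diagonal matrix of companion matrices C(f_i):
R = [[0, 0, 0, -4], [1, 0, 0, 15], [0, 1, 0, -4], [0, 0, 1, -6]].

Note the characteristic polynomial does not split into linear factors over ℚ, so A has no Jordan form over ℚ; the rational canonical form exists over any field.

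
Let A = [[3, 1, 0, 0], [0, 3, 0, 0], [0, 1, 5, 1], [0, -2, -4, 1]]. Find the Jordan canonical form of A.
The characteristic polynomial is det(xI - A) = (x - 3)^4, so the eigenvalues are 3 (algebraic multiplicity 4).

For λ = 3: rank(A - 3I) = 2, rank((A - 3I)^2) = 0. The eigenspace has dimension 4 - 2 = 2, so there are 2 Jordan blocks; the rank sequence gives block sizes [2, 2].

Assembling the blocks gives the Jordan form J above.

J = [[3, 1, 0, 0], [0, 3, 0, 0], [0, 0, 3, 1], [0, 0, 0, 3]]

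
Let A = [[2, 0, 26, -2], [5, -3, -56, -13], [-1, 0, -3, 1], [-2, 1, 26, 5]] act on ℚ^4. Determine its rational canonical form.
The invariant factors of A (the non-unit diagonal entries of the Smith normal form of xI - A over ℚ[x]) are (x - 5)(x + 2)(x^2 + 2x + 2), each dividing the next. The characteristic polynomial is their product, (x - 5)(x + 2)(x^2 + 2x + 2).

The rational canonical form is the block-diagonal matrix of companion matrices C(f_i):
R = [[0, 0, 0, 20], [1, 0, 0, 26], [0, 1, 0, 14], [0, 0, 1, 1]].

Note the characteristic polynomial does not split into linear factors over ℚ, so A has no Jordan form over ℚ; the rational canonical form exists over any field.

R = [[0, 0, 0, 20], [1, 0, 0, 26], [0, 1, 0, 14], [0, 0, 1, 1]]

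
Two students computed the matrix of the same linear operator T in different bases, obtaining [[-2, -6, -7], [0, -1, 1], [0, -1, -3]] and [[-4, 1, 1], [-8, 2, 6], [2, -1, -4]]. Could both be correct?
Two matrices over a field are similar if and only if they have the same invariant factors.

Both A and B have characteristic polynomial (x + 2)^3 and minimal polynomial (x + 2)^3. Computing further, both have invariant factors (x + 2)^3. Hence A and B are similar.

Yes.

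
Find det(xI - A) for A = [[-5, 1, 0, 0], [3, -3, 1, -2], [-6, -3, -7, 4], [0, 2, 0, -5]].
χ_A(x) = (x + 5)^4

xI - A = [[x + 5, -1, 0, 0], [-3, x + 3, -1, 2], [6, 3, x + 7, -4], [0, -2, 0, x + 5]].

Expanding det(xI - A) along the first row:
det(xI - A) = + (x + 5)·det([[x + 3, -1, 2], [3, x + 7, -4], [-2, 0, x + 5]]) - (-1)·det([[-3, -1, 2], [6, x + 7, -4], [0, 0, x + 5]]) + (0)·det([[-3, x + 3, 2], [6, 3, -4], [0, -2, x + 5]]) - (0)·det([[-3, x + 3, -1], [6, 3, x + 7], [0, -2, 0]]).

Evaluating gives χ_A(x) = x^4 + 20x^3 + 150x^2 + 500x + 625 = (x + 5)^4.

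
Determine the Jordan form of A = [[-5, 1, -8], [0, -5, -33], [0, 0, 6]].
The characteristic polynomial is det(xI - A) = (x - 6)(x + 5)^2, so the eigenvalues are -5 (algebraic multiplicity 2), 6 (algebraic multiplicity 1).

For λ = -5: rank(A + 5I) = 2, rank((A + 5I)^2) = 1. The eigenspace has dimension 3 - 2 = 1, so there is 1 Jordan block; the rank sequence gives block sizes [2].

For λ = 6: algebraic multiplicity 1 gives one 1×1 block.

Assembling the blocks gives the Jordan form J above.

J = [[-5, 1, 0], [0, -5, 0], [0, 0, 6]]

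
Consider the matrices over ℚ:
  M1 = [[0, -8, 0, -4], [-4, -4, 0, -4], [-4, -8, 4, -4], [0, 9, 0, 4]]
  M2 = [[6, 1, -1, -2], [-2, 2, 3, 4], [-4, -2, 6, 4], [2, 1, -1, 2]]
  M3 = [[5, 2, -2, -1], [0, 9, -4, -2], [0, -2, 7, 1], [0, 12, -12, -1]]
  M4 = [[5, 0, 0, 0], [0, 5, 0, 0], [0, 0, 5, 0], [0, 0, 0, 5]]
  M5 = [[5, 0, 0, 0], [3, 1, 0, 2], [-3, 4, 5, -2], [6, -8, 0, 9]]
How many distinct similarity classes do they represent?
Characteristic polynomials: χ_{M1} = (x - 4)^2(x + 2)^2, χ_{M2} = (x - 4)^4, χ_{M3} = (x - 5)^4, χ_{M4} = (x - 5)^4, χ_{M5} = (x - 5)^4.

{M1}: invariant factors x - 4, (x - 4)(x + 2)^2.

{M2}: invariant factors x - 4, (x - 4)^3.

{M3, M5}: invariant factors x - 5, x - 5, (x - 5)^2.

{M4}: invariant factors x - 5, x - 5, x - 5, x - 5.

Matrices are similar if and only if their invariant-factor lists agree; the partition into similarity classes is {M1}, {M2}, {M3, M5}, {M4}.

4 classes: {M1}, {M2}, {M3, M5}, {M4}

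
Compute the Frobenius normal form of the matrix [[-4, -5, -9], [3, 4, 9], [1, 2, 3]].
The invariant factors of A (the non-unit diagonal entries of the Smith normal form of xI - A over ℚ[x]) are (x + 1)(x^2 - 4x - 6), each dividing the next. The characteristic polynomial is their product, (x + 1)(x^2 - 4x - 6).

The rational canonical form is the block-diagonal matrix of companion matrices C(f_i):
R = [[0, 0, 6], [1, 0, 10], [0, 1, 3]].

Note the characteristic polynomial does not split into linear factors over ℚ, so A has no Jordan form over ℚ; the rational canonical form exists over any field.

R = [[0, 0, 6], [1, 0, 10], [0, 1, 3]]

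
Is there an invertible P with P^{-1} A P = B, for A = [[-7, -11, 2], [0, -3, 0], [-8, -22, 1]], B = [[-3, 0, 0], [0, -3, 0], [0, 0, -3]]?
No.

Both have characteristic polynomial (x + 3)^3, but the minimal polynomial of A is (x + 3)^2 while the minimal polynomial of B is x + 3. The minimal polynomial is a similarity invariant, so A and B are not similar.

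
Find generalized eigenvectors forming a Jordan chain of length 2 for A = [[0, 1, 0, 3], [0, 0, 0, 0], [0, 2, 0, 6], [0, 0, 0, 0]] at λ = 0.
We seek v_1 ∈ ker(A^2) \ ker(A), then set v_{i+1} = A v_i.

One such chain is v_1 = [[-1, 1, 0, 0]]^T, v_2 = [[1, 0, 2, 0]]^T. Check: A v_2 = [[0, 0, 0, 0]]^T = 0.

v_1 = [[-1, 1, 0, 0]]^T, v_2 = [[1, 0, 2, 0]]^T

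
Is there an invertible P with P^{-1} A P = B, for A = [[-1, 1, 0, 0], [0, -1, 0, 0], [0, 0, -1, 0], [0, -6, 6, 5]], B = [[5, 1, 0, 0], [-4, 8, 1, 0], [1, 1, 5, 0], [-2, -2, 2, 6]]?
No.

trace(A) = 2 but trace(B) = 24. The trace is a similarity invariant, so A and B are not similar.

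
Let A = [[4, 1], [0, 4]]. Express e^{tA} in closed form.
A has Jordan form J = [[4, 1], [0, 4]] with A = PJP^{-1}, so e^{tA} = P e^{tJ} P^{-1}.

For a Jordan block J_k(λ), e^{tJ_k(λ)} = e^{λt} · (I + tN + t^2 N^2/2! + ... + t^{k-1} N^{k-1}/(k-1)!) where N is the nilpotent superdiagonal part.

Assembling the blocks and conjugating back gives the entries of e^{tA} as shown above.

e^{tA} = [[e^{4*t}, t*e^{4*t}], [0, e^{4*t}]]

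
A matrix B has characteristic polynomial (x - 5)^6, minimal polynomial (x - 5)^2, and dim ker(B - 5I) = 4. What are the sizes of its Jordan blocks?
λ = 5: algebraic multiplicity 6 (exponent in χ_B), largest block size 2 (exponent in m_B), 4 blocks (geometric multiplicity). These force block sizes [2, 2, 1, 1].

Jordan blocks: (5, 2), (5, 2), (5, 1), (5, 1)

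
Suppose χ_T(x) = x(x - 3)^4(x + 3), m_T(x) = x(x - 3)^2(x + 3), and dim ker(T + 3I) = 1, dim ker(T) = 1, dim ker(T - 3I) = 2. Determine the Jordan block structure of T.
Jordan blocks: (-3, 1), (0, 1), (3, 2), (3, 2)

λ = -3: algebraic multiplicity 1 (exponent in χ_T), largest block size 1 (exponent in m_T), 1 block (geometric multiplicity). This forces block sizes [1].
λ = 0: algebraic multiplicity 1 (exponent in χ_T), largest block size 1 (exponent in m_T), 1 block (geometric multiplicity). This forces block sizes [1].
λ = 3: algebraic multiplicity 4 (exponent in χ_T), largest block size 2 (exponent in m_T), 2 blocks (geometric multiplicity). These force block sizes [2, 2].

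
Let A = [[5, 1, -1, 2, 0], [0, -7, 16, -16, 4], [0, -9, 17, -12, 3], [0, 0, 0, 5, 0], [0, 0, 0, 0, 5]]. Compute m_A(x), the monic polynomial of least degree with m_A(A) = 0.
m_A(x) = (x - 5)^3

The characteristic polynomial factors as (x - 5)^5. The minimal polynomial is ∏(x - λ)^{k_λ} where k_λ is the size of the largest Jordan block at λ.

For λ = 5: rank(A - 5I) = 2, and the largest Jordan block has size 3 (the smallest k with rank((A - 5I)^k) = rank((A - 5I)^(k+1))).

So m_A(x) = (x - 5)^3.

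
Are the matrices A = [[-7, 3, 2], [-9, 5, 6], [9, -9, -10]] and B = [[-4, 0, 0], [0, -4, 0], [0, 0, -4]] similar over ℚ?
Both have characteristic polynomial (x + 4)^3, but the minimal polynomial of A is (x + 4)^2 while the minimal polynomial of B is x + 4. The minimal polynomial is a similarity invariant, so A and B are not similar.

No.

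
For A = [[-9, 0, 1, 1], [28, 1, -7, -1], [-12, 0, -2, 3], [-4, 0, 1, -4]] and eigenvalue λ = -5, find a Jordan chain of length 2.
v_1 = [[0, 0, 0, 1]]^T, v_2 = [[1, -1, 3, 1]]^T

We seek v_1 ∈ ker((A + 5I)^2) \ ker(A + 5I), then set v_{i+1} = (A + 5I) v_i.

One such chain is v_1 = [[0, 0, 0, 1]]^T, v_2 = [[1, -1, 3, 1]]^T. Check: (A + 5I) v_2 = [[0, 0, 0, 0]]^T = 0.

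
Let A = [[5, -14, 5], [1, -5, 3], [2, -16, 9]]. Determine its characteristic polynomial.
χ_A(x) = (x - 3)^3

xI - A = [[x - 5, 14, -5], [-1, x + 5, -3], [-2, 16, x - 9]].

Expanding det(xI - A) along the first row:
det(xI - A) = + (x - 5)·det([[x + 5, -3], [16, x - 9]]) - (14)·det([[-1, -3], [-2, x - 9]]) + (-5)·det([[-1, x + 5], [-2, 16]]).

Evaluating gives χ_A(x) = x^3 - 9x^2 + 27x - 27 = (x - 3)^3.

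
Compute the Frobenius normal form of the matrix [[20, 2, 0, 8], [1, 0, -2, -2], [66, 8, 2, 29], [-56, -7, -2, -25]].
R = [[0, 0, 0, 0], [1, 0, 0, 0], [0, 1, 0, 4], [0, 0, 1, -3]]

The invariant factors of A (the non-unit diagonal entries of the Smith normal form of xI - A over ℚ[x]) are x^2(x - 1)(x + 4), each dividing the next. The characteristic polynomial is their product, x^2(x - 1)(x + 4).

The rational canonical form is the block-diagonal matrix of companion matrices C(f_i):
R = [[0, 0, 0, 0], [1, 0, 0, 0], [0, 1, 0, 4], [0, 0, 1, -3]].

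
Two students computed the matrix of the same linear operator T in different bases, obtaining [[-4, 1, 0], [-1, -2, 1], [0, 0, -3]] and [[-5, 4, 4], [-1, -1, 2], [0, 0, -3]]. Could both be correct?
Both have characteristic polynomial (x + 3)^3, but the minimal polynomial of A is (x + 3)^3 while the minimal polynomial of B is (x + 3)^2. The minimal polynomial is a similarity invariant, so A and B are not similar.

No.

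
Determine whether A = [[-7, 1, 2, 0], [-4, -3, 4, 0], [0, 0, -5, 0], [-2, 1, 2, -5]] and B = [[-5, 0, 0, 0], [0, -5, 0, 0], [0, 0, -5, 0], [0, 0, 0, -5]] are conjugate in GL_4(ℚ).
Both have characteristic polynomial (x + 5)^4, but the minimal polynomial of A is (x + 5)^2 while the minimal polynomial of B is x + 5. The minimal polynomial is a similarity invariant, so A and B are not similar.

No.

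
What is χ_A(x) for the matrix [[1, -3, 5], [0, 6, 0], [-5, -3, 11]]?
xI - A = [[x - 1, 3, -5], [0, x - 6, 0], [5, 3, x - 11]].

Expanding det(xI - A) along the first row:
det(xI - A) = + (x - 1)·det([[x - 6, 0], [3, x - 11]]) - (3)·det([[0, 0], [5, x - 11]]) + (-5)·det([[0, x - 6], [5, 3]]).

Evaluating gives χ_A(x) = x^3 - 18x^2 + 108x - 216 = (x - 6)^3.

χ_A(x) = (x - 6)^3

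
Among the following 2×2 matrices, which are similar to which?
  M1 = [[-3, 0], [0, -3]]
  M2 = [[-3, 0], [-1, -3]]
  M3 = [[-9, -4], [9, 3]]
2 classes: {M1}, {M2, M3}

Characteristic polynomials: χ_{M1} = (x + 3)^2, χ_{M2} = (x + 3)^2, χ_{M3} = (x + 3)^2.

{M1}: invariant factors x + 3, x + 3.

{M2, M3}: invariant factors (x + 3)^2.

Matrices are similar if and only if their invariant-factor lists agree; the partition into similarity classes is {M1}, {M2, M3}.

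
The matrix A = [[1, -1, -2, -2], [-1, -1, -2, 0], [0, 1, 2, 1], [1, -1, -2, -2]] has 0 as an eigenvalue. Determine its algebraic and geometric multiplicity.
The characteristic polynomial is x^4, so the factor x appears with exponent 4: the algebraic multiplicity is 4.

rank(A) = 2, so the eigenspace has dimension 4 - 2 = 2: the geometric multiplicity is 2.

Since 2 < 4, A is not diagonalizable.

algebraic multiplicity 4, geometric multiplicity 2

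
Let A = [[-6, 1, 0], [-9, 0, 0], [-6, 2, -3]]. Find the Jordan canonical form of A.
J = [[-3, 1, 0], [0, -3, 0], [0, 0, -3]]

The characteristic polynomial is det(xI - A) = (x + 3)^3, so the eigenvalues are -3 (algebraic multiplicity 3).

For λ = -3: rank(A + 3I) = 1, rank((A + 3I)^2) = 0. The eigenspace has dimension 3 - 1 = 2, so there are 2 Jordan blocks; the rank sequence gives block sizes [2, 1].

Assembling the blocks gives the Jordan form J above.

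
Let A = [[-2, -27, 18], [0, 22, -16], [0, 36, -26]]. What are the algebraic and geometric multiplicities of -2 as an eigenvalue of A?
The characteristic polynomial is (x + 2)^3, so the factor x + 2 appears with exponent 3: the algebraic multiplicity is 3.

rank(A + 2I) = 1, so the eigenspace has dimension 3 - 1 = 2: the geometric multiplicity is 2.

Since 2 < 3, A is not diagonalizable.

algebraic multiplicity 3, geometric multiplicity 2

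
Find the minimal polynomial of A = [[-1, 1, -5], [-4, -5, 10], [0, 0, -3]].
The characteristic polynomial factors as (x + 3)^3. The minimal polynomial is ∏(x - λ)^{k_λ} where k_λ is the size of the largest Jordan block at λ.

For λ = -3: rank(A + 3I) = 1, and the largest Jordan block has size 2 (the smallest k with rank((A + 3I)^k) = rank((A + 3I)^(k+1))).

So m_A(x) = (x + 3)^2.

m_A(x) = (x + 3)^2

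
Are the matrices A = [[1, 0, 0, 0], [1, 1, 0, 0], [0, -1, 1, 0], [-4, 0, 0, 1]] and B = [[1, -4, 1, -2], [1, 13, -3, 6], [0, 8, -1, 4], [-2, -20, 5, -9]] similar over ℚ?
Two matrices over a field are similar if and only if they have the same invariant factors.

Both A and B have characteristic polynomial (x - 1)^4 and minimal polynomial (x - 1)^3. Computing further, both have invariant factors x - 1, (x - 1)^3. Hence A and B are similar.

Yes.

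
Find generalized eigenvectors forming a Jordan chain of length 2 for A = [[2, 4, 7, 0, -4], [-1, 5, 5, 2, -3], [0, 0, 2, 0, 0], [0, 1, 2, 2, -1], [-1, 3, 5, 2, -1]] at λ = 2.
We seek v_1 ∈ ker((A - 2I)^2) \ ker(A - 2I), then set v_{i+1} = (A - 2I) v_i.

One such chain is v_1 = [[0, 0, 2, 0, 3]]^T, v_2 = [[2, 1, 0, 1, 1]]^T. Check: (A - 2I) v_2 = [[0, 0, 0, 0, 0]]^T = 0.

v_1 = [[0, 0, 2, 0, 3]]^T, v_2 = [[2, 1, 0, 1, 1]]^T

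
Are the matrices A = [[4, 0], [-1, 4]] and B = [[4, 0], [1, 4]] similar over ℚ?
Yes.

Two matrices over a field are similar if and only if they have the same invariant factors.

Both A and B have characteristic polynomial (x - 4)^2 and minimal polynomial (x - 4)^2. Computing further, both have invariant factors (x - 4)^2. Hence A and B are similar.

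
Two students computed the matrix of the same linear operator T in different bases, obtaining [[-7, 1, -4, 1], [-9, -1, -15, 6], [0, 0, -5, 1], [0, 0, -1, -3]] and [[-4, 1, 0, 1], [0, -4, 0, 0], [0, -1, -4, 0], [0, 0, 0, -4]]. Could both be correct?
Yes.

Two matrices over a field are similar if and only if they have the same invariant factors.

Both A and B have characteristic polynomial (x + 4)^4 and minimal polynomial (x + 4)^2. Computing further, both have invariant factors (x + 4)^2, (x + 4)^2. Hence A and B are similar.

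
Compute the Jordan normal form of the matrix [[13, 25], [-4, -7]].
J = [[3, 1], [0, 3]]

The characteristic polynomial is det(xI - A) = (x - 3)^2, so the eigenvalues are 3 (algebraic multiplicity 2).

For λ = 3: rank(A - 3I) = 1, rank((A - 3I)^2) = 0. The eigenspace has dimension 2 - 1 = 1, so there is 1 Jordan block; the rank sequence gives block sizes [2].

Assembling the blocks gives the Jordan form J above.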